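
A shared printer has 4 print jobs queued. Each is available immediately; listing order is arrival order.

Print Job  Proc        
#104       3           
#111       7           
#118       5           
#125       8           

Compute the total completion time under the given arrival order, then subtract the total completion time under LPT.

-15

FIFO (arrival order): #104 #111 #118 #125.
#104: 0→3
#111: 3→10
#118: 10→15
#125: 15→23
Sum = 3+10+15+23 = 51.
LPT (decreasing processing time): #125 #111 #118 #104.
#125: 0→8
#111: 8→15
#118: 15→20
#104: 20→23
Sum = 8+15+20+23 = 66.
Difference = 51 − 66 = -15.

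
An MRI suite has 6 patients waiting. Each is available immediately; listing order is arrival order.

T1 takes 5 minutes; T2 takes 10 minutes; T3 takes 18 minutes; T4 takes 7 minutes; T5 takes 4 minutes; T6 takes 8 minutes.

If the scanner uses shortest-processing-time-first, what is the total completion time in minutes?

139

SPT (increasing processing time): T5 T1 T4 T6 T2 T3.
T5: 0→4
T1: 4→9
T4: 9→16
T6: 16→24
T2: 24→34
T3: 34→52
Sum = 4+9+16+24+34+52 = 139.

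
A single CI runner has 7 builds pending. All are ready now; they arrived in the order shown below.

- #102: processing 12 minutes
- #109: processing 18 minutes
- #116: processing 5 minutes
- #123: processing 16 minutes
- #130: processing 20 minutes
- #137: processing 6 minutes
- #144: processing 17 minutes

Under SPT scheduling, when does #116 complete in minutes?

SPT (increasing processing time): #116 #137 #102 #123 #144 #109 #130.
#116: 0→5

5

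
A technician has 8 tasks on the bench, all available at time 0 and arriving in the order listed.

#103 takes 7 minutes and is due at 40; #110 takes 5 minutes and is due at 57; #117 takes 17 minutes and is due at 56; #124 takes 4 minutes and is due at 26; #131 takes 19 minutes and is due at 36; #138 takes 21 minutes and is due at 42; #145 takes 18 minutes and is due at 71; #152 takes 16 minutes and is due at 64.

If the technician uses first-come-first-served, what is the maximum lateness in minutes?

FIFO (arrival order): #103 #110 #117 #124 #131 #138 #145 #152.
#103: 0→7, due 40, lateness -33
#110: 7→12, due 57, lateness -45
#117: 12→29, due 56, lateness -27
#124: 29→33, due 26, lateness 7
#131: 33→52, due 36, lateness 16
#138: 52→73, due 42, lateness 31
#145: 73→91, due 71, lateness 20
#152: 91→107, due 64, lateness 43
Maximum = 43.

43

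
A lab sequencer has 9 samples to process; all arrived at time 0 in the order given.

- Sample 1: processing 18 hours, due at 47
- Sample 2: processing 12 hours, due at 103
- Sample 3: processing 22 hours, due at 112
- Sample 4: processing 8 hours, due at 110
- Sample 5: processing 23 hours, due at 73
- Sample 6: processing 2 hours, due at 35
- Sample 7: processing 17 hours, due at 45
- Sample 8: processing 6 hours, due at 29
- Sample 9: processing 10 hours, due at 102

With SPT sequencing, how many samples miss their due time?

SPT (increasing processing time): Sample 6 Sample 8 Sample 4 Sample 9 Sample 2 Sample 7 Sample 1 Sample 3 Sample 5.
Sample 6: 0→2, due 35, tardiness 0
Sample 8: 2→8, due 29, tardiness 0
Sample 4: 8→16, due 110, tardiness 0
Sample 9: 16→26, due 102, tardiness 0
Sample 2: 26→38, due 103, tardiness 0
Sample 7: 38→55, due 45, tardiness 10
Sample 1: 55→73, due 47, tardiness 26
Sample 3: 73→95, due 112, tardiness 0
Sample 5: 95→118, due 73, tardiness 45
Late samples: 3.

3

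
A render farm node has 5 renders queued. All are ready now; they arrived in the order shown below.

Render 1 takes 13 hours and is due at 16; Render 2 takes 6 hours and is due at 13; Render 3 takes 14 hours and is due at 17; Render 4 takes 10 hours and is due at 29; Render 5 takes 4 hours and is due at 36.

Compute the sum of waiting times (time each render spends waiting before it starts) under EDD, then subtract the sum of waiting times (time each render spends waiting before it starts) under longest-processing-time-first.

EDD (increasing due date): Render 2 Render 1 Render 3 Render 4 Render 5.
Render 2: waits 0, runs 0→6
Render 1: waits 6, runs 6→19
Render 3: waits 19, runs 19→33
Render 4: waits 33, runs 33→43
Render 5: waits 43, runs 43→47
Sum = 0+6+19+33+43 = 101.
LPT (decreasing processing time): Render 3 Render 1 Render 4 Render 2 Render 5.
Render 3: waits 0, runs 0→14
Render 1: waits 14, runs 14→27
Render 4: waits 27, runs 27→37
Render 2: waits 37, runs 37→43
Render 5: waits 43, runs 43→47
Sum = 0+14+27+37+43 = 121.
Difference = 101 − 121 = -20.

-20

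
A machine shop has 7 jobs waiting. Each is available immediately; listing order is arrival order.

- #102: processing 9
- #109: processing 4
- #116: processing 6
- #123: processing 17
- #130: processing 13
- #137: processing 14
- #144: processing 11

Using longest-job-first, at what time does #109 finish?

LPT (decreasing processing time): #123 #137 #130 #144 #102 #116 #109.
#123: 0→17
#137: 17→31
#130: 31→44
#144: 44→55
#102: 55→64
#116: 64→70
#109: 70→74

74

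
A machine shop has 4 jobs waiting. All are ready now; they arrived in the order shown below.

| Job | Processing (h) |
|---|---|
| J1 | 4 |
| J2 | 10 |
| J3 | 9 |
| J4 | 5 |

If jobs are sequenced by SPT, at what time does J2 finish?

28

SPT (increasing processing time): J1 J4 J3 J2.
J1: 0→4
J4: 4→9
J3: 9→18
J2: 18→28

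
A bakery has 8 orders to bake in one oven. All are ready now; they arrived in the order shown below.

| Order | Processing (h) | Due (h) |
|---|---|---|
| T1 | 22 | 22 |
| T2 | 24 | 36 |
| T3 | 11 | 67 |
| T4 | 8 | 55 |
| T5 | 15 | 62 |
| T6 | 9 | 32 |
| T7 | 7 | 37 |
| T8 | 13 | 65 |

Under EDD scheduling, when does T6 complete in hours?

31

EDD (increasing due date): T1 T6 T2 T7 T4 T5 T8 T3.
T1: 0→22
T6: 22→31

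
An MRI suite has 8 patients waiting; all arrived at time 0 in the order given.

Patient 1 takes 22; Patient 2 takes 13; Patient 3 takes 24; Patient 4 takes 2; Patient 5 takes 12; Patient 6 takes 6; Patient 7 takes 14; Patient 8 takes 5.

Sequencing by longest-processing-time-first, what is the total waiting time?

LPT (decreasing processing time): Patient 3 Patient 1 Patient 7 Patient 2 Patient 5 Patient 6 Patient 8 Patient 4.
Patient 3: waits 0, runs 0→24
Patient 1: waits 24, runs 24→46
Patient 7: waits 46, runs 46→60
Patient 2: waits 60, runs 60→73
Patient 5: waits 73, runs 73→85
Patient 6: waits 85, runs 85→91
Patient 8: waits 91, runs 91→96
Patient 4: waits 96, runs 96→98
Sum = 0+24+46+60+73+85+91+96 = 475.

475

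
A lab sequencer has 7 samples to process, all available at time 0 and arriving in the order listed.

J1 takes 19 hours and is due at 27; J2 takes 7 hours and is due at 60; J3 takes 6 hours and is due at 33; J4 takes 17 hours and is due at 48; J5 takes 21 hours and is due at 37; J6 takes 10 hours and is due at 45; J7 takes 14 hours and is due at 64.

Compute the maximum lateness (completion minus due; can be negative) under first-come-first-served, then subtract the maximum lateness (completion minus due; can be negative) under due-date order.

5

FIFO (arrival order): J1 J2 J3 J4 J5 J6 J7.
J1: 0→19, due 27, lateness -8
J2: 19→26, due 60, lateness -34
J3: 26→32, due 33, lateness -1
J4: 32→49, due 48, lateness 1
J5: 49→70, due 37, lateness 33
J6: 70→80, due 45, lateness 35
J7: 80→94, due 64, lateness 30
Maximum = 35.
EDD (increasing due date): J1 J3 J5 J6 J4 J2 J7.
J1: 0→19, due 27, lateness -8
J3: 19→25, due 33, lateness -8
J5: 25→46, due 37, lateness 9
J6: 46→56, due 45, lateness 11
J4: 56→73, due 48, lateness 25
J2: 73→80, due 60, lateness 20
J7: 80→94, due 64, lateness 30
Maximum = 30.
Difference = 35 − 30 = 5.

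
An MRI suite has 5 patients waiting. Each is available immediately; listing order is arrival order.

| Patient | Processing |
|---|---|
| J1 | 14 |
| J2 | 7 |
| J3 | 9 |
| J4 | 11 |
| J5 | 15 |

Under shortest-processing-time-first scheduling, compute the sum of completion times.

SPT (increasing processing time): J2 J3 J4 J1 J5.
J2: 0→7
J3: 7→16
J4: 16→27
J1: 27→41
J5: 41→56
Sum = 7+16+27+41+56 = 147.

147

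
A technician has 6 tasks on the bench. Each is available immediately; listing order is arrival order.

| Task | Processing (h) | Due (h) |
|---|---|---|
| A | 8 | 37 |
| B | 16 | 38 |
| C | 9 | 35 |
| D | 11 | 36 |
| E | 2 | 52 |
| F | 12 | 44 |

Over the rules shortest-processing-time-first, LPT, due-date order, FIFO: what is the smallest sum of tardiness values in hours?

20

SPT (increasing processing time): E A C D F B.
E: 0→2, due 52, tardiness 0
A: 2→10, due 37, tardiness 0
C: 10→19, due 35, tardiness 0
D: 19→30, due 36, tardiness 0
F: 30→42, due 44, tardiness 0
B: 42→58, due 38, tardiness 20
Sum = 0+0+0+0+0+20 = 20.
LPT (decreasing processing time): B F D C A E.
B: 0→16, due 38, tardiness 0
F: 16→28, due 44, tardiness 0
D: 28→39, due 36, tardiness 3
C: 39→48, due 35, tardiness 13
A: 48→56, due 37, tardiness 19
E: 56→58, due 52, tardiness 6
Sum = 0+0+3+13+19+6 = 41.
EDD (increasing due date): C D A B F E.
C: 0→9, due 35, tardiness 0
D: 9→20, due 36, tardiness 0
A: 20→28, due 37, tardiness 0
B: 28→44, due 38, tardiness 6
F: 44→56, due 44, tardiness 12
E: 56→58, due 52, tardiness 6
Sum = 0+0+0+6+12+6 = 24.
FIFO (arrival order): A B C D E F.
A: 0→8, due 37, tardiness 0
B: 8→24, due 38, tardiness 0
C: 24→33, due 35, tardiness 0
D: 33→44, due 36, tardiness 8
E: 44→46, due 52, tardiness 0
F: 46→58, due 44, tardiness 14
Sum = 0+0+0+8+0+14 = 22.
SPT 20, LPT 41, EDD 24, FIFO 22 → minimum 20.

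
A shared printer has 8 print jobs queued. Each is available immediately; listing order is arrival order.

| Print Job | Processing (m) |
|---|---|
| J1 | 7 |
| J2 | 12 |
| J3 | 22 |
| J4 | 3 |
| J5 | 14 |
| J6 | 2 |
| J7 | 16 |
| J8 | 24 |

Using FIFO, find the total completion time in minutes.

FIFO (arrival order): J1 J2 J3 J4 J5 J6 J7 J8.
J1: 0→7
J2: 7→19
J3: 19→41
J4: 41→44
J5: 44→58
J6: 58→60
J7: 60→76
J8: 76→100
Sum = 7+19+41+44+58+60+76+100 = 405.

405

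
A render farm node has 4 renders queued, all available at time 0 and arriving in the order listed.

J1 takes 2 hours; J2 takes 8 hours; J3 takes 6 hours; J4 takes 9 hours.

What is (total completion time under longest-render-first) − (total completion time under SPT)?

23

LPT (decreasing processing time): J4 J2 J3 J1.
J4: 0→9
J2: 9→17
J3: 17→23
J1: 23→25
Sum = 9+17+23+25 = 74.
SPT (increasing processing time): J1 J3 J2 J4.
J1: 0→2
J3: 2→8
J2: 8→16
J4: 16→25
Sum = 2+8+16+25 = 51.
Difference = 74 − 51 = 23.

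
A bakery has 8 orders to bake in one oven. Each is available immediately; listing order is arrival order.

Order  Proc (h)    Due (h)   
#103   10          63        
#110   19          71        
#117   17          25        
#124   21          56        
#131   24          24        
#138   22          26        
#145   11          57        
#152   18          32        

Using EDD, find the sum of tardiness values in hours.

EDD (increasing due date): #131 #117 #138 #152 #124 #145 #103 #110.
#131: 0→24, due 24, tardiness 0
#117: 24→41, due 25, tardiness 16
#138: 41→63, due 26, tardiness 37
#152: 63→81, due 32, tardiness 49
#124: 81→102, due 56, tardiness 46
#145: 102→113, due 57, tardiness 56
#103: 113→123, due 63, tardiness 60
#110: 123→142, due 71, tardiness 71
Sum = 0+16+37+49+46+56+60+71 = 335.

335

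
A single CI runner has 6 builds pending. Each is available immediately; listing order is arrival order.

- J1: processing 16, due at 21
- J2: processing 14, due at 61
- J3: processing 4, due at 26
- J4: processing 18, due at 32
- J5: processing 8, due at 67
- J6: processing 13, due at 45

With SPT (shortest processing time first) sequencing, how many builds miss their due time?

2

SPT (increasing processing time): J3 J5 J6 J2 J1 J4.
J3: 0→4, due 26, tardiness 0
J5: 4→12, due 67, tardiness 0
J6: 12→25, due 45, tardiness 0
J2: 25→39, due 61, tardiness 0
J1: 39→55, due 21, tardiness 34
J4: 55→73, due 32, tardiness 41
Late builds: 2.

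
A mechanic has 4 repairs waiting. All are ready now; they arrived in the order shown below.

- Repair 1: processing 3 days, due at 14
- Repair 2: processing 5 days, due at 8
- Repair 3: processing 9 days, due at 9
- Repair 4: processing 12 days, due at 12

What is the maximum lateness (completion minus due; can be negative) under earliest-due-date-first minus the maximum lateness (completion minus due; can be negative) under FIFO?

EDD (increasing due date): Repair 2 Repair 3 Repair 4 Repair 1.
Repair 2: 0→5, due 8, lateness -3
Repair 3: 5→14, due 9, lateness 5
Repair 4: 14→26, due 12, lateness 14
Repair 1: 26→29, due 14, lateness 15
Maximum = 15.
FIFO (arrival order): Repair 1 Repair 2 Repair 3 Repair 4.
Repair 1: 0→3, due 14, lateness -11
Repair 2: 3→8, due 8, lateness 0
Repair 3: 8→17, due 9, lateness 8
Repair 4: 17→29, due 12, lateness 17
Maximum = 17.
Difference = 15 − 17 = -2.

-2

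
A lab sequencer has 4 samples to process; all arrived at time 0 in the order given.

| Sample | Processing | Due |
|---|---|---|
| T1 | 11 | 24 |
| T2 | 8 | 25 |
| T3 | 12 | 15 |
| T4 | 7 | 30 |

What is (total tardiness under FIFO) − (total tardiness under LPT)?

FIFO (arrival order): T1 T2 T3 T4.
T1: 0→11, due 24, tardiness 0
T2: 11→19, due 25, tardiness 0
T3: 19→31, due 15, tardiness 16
T4: 31→38, due 30, tardiness 8
Sum = 0+0+16+8 = 24.
LPT (decreasing processing time): T3 T1 T2 T4.
T3: 0→12, due 15, tardiness 0
T1: 12→23, due 24, tardiness 0
T2: 23→31, due 25, tardiness 6
T4: 31→38, due 30, tardiness 8
Sum = 0+0+6+8 = 14.
Difference = 24 − 14 = 10.

10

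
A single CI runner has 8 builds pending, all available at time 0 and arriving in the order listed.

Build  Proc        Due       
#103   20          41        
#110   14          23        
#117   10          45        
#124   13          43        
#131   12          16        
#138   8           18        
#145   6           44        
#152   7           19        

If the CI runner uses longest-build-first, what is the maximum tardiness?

LPT (decreasing processing time): #103 #110 #124 #131 #117 #138 #152 #145.
#103: 0→20, due 41, tardiness 0
#110: 20→34, due 23, tardiness 11
#124: 34→47, due 43, tardiness 4
#131: 47→59, due 16, tardiness 43
#117: 59→69, due 45, tardiness 24
#138: 69→77, due 18, tardiness 59
#152: 77→84, due 19, tardiness 65
#145: 84→90, due 44, tardiness 46
Maximum = 65.

65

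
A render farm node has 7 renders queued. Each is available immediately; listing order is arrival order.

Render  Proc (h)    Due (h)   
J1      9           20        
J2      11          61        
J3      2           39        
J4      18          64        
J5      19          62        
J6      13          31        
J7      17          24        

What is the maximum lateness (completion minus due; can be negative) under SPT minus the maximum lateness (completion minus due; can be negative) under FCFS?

SPT (increasing processing time): J3 J1 J2 J6 J7 J4 J5.
J3: 0→2, due 39, lateness -37
J1: 2→11, due 20, lateness -9
J2: 11→22, due 61, lateness -39
J6: 22→35, due 31, lateness 4
J7: 35→52, due 24, lateness 28
J4: 52→70, due 64, lateness 6
J5: 70→89, due 62, lateness 27
Maximum = 28.
FIFO (arrival order): J1 J2 J3 J4 J5 J6 J7.
J1: 0→9, due 20, lateness -11
J2: 9→20, due 61, lateness -41
J3: 20→22, due 39, lateness -17
J4: 22→40, due 64, lateness -24
J5: 40→59, due 62, lateness -3
J6: 59→72, due 31, lateness 41
J7: 72→89, due 24, lateness 65
Maximum = 65.
Difference = 28 − 65 = -37.

-37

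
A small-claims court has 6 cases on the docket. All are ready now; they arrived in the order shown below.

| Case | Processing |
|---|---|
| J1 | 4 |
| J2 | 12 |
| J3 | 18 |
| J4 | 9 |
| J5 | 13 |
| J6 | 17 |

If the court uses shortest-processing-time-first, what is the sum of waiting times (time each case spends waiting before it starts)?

135

SPT (increasing processing time): J1 J4 J2 J5 J6 J3.
J1: waits 0, runs 0→4
J4: waits 4, runs 4→13
J2: waits 13, runs 13→25
J5: waits 25, runs 25→38
J6: waits 38, runs 38→55
J3: waits 55, runs 55→73
Sum = 0+4+13+25+38+55 = 135.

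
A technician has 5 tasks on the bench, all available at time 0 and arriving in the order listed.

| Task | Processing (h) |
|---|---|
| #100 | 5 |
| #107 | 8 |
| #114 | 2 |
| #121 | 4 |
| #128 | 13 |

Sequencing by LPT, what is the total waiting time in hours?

90

LPT (decreasing processing time): #128 #107 #100 #121 #114.
#128: waits 0, runs 0→13
#107: waits 13, runs 13→21
#100: waits 21, runs 21→26
#121: waits 26, runs 26→30
#114: waits 30, runs 30→32
Sum = 0+13+21+26+30 = 90.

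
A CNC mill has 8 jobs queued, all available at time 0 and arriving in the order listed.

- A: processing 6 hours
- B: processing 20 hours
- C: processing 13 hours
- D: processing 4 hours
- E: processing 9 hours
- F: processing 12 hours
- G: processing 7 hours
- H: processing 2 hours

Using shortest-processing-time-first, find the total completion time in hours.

233

SPT (increasing processing time): H D A G E F C B.
H: 0→2
D: 2→6
A: 6→12
G: 12→19
E: 19→28
F: 28→40
C: 40→53
B: 53→73
Sum = 2+6+12+19+28+40+53+73 = 233.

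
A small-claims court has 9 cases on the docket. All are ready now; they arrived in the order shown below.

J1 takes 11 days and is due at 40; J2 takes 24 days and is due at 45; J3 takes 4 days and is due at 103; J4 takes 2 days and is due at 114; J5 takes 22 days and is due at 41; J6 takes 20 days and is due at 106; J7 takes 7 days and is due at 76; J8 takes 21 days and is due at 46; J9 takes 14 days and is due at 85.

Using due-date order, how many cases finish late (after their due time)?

6

EDD (increasing due date): J1 J5 J2 J8 J7 J9 J3 J6 J4.
J1: 0→11, due 40, tardiness 0
J5: 11→33, due 41, tardiness 0
J2: 33→57, due 45, tardiness 12
J8: 57→78, due 46, tardiness 32
J7: 78→85, due 76, tardiness 9
J9: 85→99, due 85, tardiness 14
J3: 99→103, due 103, tardiness 0
J6: 103→123, due 106, tardiness 17
J4: 123→125, due 114, tardiness 11
Late cases: 6.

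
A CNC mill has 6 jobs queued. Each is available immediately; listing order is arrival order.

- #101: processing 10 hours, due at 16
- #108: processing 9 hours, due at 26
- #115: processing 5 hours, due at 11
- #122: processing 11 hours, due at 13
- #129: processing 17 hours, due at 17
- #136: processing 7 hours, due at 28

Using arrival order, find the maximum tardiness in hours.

35

FIFO (arrival order): #101 #108 #115 #122 #129 #136.
#101: 0→10, due 16, tardiness 0
#108: 10→19, due 26, tardiness 0
#115: 19→24, due 11, tardiness 13
#122: 24→35, due 13, tardiness 22
#129: 35→52, due 17, tardiness 35
#136: 52→59, due 28, tardiness 31
Maximum = 35.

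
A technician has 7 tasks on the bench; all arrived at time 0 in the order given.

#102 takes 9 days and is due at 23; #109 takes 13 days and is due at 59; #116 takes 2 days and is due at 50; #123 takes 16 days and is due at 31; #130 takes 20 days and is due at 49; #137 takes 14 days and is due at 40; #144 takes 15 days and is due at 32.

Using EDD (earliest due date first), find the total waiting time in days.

278

EDD (increasing due date): #102 #123 #144 #137 #130 #116 #109.
#102: waits 0, runs 0→9
#123: waits 9, runs 9→25
#144: waits 25, runs 25→40
#137: waits 40, runs 40→54
#130: waits 54, runs 54→74
#116: waits 74, runs 74→76
#109: waits 76, runs 76→89
Sum = 0+9+25+40+54+74+76 = 278.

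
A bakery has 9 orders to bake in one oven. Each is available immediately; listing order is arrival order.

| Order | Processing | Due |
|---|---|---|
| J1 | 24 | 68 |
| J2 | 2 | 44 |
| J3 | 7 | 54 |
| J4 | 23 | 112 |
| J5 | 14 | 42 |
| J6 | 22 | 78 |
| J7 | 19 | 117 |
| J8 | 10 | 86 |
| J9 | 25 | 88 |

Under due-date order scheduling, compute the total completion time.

625

EDD (increasing due date): J5 J2 J3 J1 J6 J8 J9 J4 J7.
J5: 0→14
J2: 14→16
J3: 16→23
J1: 23→47
J6: 47→69
J8: 69→79
J9: 79→104
J4: 104→127
J7: 127→146
Sum = 14+16+23+47+69+79+104+127+146 = 625.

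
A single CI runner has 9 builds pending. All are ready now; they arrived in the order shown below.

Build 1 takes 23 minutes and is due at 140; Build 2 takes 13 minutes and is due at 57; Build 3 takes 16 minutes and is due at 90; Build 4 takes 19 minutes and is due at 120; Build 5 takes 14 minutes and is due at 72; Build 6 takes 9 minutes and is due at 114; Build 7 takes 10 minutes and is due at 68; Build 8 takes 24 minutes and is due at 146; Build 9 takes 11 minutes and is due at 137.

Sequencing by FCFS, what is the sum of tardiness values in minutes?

51

FIFO (arrival order): Build 1 Build 2 Build 3 Build 4 Build 5 Build 6 Build 7 Build 8 Build 9.
Build 1: 0→23, due 140, tardiness 0
Build 2: 23→36, due 57, tardiness 0
Build 3: 36→52, due 90, tardiness 0
Build 4: 52→71, due 120, tardiness 0
Build 5: 71→85, due 72, tardiness 13
Build 6: 85→94, due 114, tardiness 0
Build 7: 94→104, due 68, tardiness 36
Build 8: 104→128, due 146, tardiness 0
Build 9: 128→139, due 137, tardiness 2
Sum = 0+0+0+0+13+0+36+0+2 = 51.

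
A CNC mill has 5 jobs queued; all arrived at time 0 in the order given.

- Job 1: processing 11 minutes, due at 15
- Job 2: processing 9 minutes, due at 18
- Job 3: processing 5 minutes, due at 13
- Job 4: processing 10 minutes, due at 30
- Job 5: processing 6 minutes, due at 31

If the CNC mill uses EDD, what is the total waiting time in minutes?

81

EDD (increasing due date): Job 3 Job 1 Job 2 Job 4 Job 5.
Job 3: waits 0, runs 0→5
Job 1: waits 5, runs 5→16
Job 2: waits 16, runs 16→25
Job 4: waits 25, runs 25→35
Job 5: waits 35, runs 35→41
Sum = 0+5+16+25+35 = 81.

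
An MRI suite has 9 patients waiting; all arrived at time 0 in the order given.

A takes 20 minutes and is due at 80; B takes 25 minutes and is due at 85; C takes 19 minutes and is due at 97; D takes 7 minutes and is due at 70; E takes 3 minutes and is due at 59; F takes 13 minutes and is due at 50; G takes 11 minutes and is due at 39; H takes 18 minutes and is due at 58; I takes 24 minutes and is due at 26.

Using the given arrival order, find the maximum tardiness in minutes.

114

FIFO (arrival order): A B C D E F G H I.
A: 0→20, due 80, tardiness 0
B: 20→45, due 85, tardiness 0
C: 45→64, due 97, tardiness 0
D: 64→71, due 70, tardiness 1
E: 71→74, due 59, tardiness 15
F: 74→87, due 50, tardiness 37
G: 87→98, due 39, tardiness 59
H: 98→116, due 58, tardiness 58
I: 116→140, due 26, tardiness 114
Maximum = 114.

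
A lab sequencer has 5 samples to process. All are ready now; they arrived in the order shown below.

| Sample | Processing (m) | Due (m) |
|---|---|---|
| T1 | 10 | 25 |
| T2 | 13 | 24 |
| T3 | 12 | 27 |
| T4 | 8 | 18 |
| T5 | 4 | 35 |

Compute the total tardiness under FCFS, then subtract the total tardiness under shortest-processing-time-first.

15

FIFO (arrival order): T1 T2 T3 T4 T5.
T1: 0→10, due 25, tardiness 0
T2: 10→23, due 24, tardiness 0
T3: 23→35, due 27, tardiness 8
T4: 35→43, due 18, tardiness 25
T5: 43→47, due 35, tardiness 12
Sum = 0+0+8+25+12 = 45.
SPT (increasing processing time): T5 T4 T1 T3 T2.
T5: 0→4, due 35, tardiness 0
T4: 4→12, due 18, tardiness 0
T1: 12→22, due 25, tardiness 0
T3: 22→34, due 27, tardiness 7
T2: 34→47, due 24, tardiness 23
Sum = 0+0+0+7+23 = 30.
Difference = 45 − 30 = 15.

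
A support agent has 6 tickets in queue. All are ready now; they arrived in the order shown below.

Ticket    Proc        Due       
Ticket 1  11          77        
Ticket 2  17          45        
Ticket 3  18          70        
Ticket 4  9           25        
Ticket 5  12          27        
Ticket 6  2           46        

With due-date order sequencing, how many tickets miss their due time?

EDD (increasing due date): Ticket 4 Ticket 5 Ticket 2 Ticket 6 Ticket 3 Ticket 1.
Ticket 4: 0→9, due 25, tardiness 0
Ticket 5: 9→21, due 27, tardiness 0
Ticket 2: 21→38, due 45, tardiness 0
Ticket 6: 38→40, due 46, tardiness 0
Ticket 3: 40→58, due 70, tardiness 0
Ticket 1: 58→69, due 77, tardiness 0
Late tickets: 0.

0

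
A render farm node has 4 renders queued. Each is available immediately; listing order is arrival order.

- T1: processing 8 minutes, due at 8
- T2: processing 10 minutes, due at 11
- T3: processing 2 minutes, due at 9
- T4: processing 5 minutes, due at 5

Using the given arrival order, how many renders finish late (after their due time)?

3

FIFO (arrival order): T1 T2 T3 T4.
T1: 0→8, due 8, tardiness 0
T2: 8→18, due 11, tardiness 7
T3: 18→20, due 9, tardiness 11
T4: 20→25, due 5, tardiness 20
Late renders: 3.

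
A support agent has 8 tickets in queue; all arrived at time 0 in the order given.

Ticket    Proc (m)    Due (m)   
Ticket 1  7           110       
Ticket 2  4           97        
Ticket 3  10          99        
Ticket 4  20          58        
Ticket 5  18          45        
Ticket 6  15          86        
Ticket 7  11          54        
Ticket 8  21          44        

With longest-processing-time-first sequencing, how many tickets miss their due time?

3

LPT (decreasing processing time): Ticket 8 Ticket 4 Ticket 5 Ticket 6 Ticket 7 Ticket 3 Ticket 1 Ticket 2.
Ticket 8: 0→21, due 44, tardiness 0
Ticket 4: 21→41, due 58, tardiness 0
Ticket 5: 41→59, due 45, tardiness 14
Ticket 6: 59→74, due 86, tardiness 0
Ticket 7: 74→85, due 54, tardiness 31
Ticket 3: 85→95, due 99, tardiness 0
Ticket 1: 95→102, due 110, tardiness 0
Ticket 2: 102→106, due 97, tardiness 9
Late tickets: 3.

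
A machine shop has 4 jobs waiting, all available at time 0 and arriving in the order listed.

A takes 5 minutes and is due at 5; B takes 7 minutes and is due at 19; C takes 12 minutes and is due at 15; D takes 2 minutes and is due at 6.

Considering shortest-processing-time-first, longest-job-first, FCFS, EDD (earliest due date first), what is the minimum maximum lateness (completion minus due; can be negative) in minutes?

SPT (increasing processing time): D A B C.
D: 0→2, due 6, lateness -4
A: 2→7, due 5, lateness 2
B: 7→14, due 19, lateness -5
C: 14→26, due 15, lateness 11
Maximum = 11.
LPT (decreasing processing time): C B A D.
C: 0→12, due 15, lateness -3
B: 12→19, due 19, lateness 0
A: 19→24, due 5, lateness 19
D: 24→26, due 6, lateness 20
Maximum = 20.
FIFO (arrival order): A B C D.
A: 0→5, due 5, lateness 0
B: 5→12, due 19, lateness -7
C: 12→24, due 15, lateness 9
D: 24→26, due 6, lateness 20
Maximum = 20.
EDD (increasing due date): A D C B.
A: 0→5, due 5, lateness 0
D: 5→7, due 6, lateness 1
C: 7→19, due 15, lateness 4
B: 19→26, due 19, lateness 7
Maximum = 7.
SPT 11, LPT 20, FIFO 20, EDD 7 → minimum 7.

7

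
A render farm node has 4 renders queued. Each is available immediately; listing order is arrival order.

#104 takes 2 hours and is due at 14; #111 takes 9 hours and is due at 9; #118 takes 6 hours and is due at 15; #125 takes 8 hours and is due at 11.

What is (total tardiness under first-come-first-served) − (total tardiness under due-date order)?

FIFO (arrival order): #104 #111 #118 #125.
#104: 0→2, due 14, tardiness 0
#111: 2→11, due 9, tardiness 2
#118: 11→17, due 15, tardiness 2
#125: 17→25, due 11, tardiness 14
Sum = 0+2+2+14 = 18.
EDD (increasing due date): #111 #125 #104 #118.
#111: 0→9, due 9, tardiness 0
#125: 9→17, due 11, tardiness 6
#104: 17→19, due 14, tardiness 5
#118: 19→25, due 15, tardiness 10
Sum = 0+6+5+10 = 21.
Difference = 18 − 21 = -3.

-3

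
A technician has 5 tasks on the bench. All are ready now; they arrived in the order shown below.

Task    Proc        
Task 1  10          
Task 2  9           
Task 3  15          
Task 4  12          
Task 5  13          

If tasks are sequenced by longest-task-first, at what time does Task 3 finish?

15

LPT (decreasing processing time): Task 3 Task 5 Task 4 Task 1 Task 2.
Task 3: 0→15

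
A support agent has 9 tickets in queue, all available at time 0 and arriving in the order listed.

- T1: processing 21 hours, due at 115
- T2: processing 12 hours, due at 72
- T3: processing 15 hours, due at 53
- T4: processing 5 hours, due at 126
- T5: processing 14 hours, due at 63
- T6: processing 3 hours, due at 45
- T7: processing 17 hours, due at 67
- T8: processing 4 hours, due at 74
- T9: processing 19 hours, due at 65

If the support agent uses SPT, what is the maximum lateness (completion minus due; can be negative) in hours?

24

SPT (increasing processing time): T6 T8 T4 T2 T5 T3 T7 T9 T1.
T6: 0→3, due 45, lateness -42
T8: 3→7, due 74, lateness -67
T4: 7→12, due 126, lateness -114
T2: 12→24, due 72, lateness -48
T5: 24→38, due 63, lateness -25
T3: 38→53, due 53, lateness 0
T7: 53→70, due 67, lateness 3
T9: 70→89, due 65, lateness 24
T1: 89→110, due 115, lateness -5
Maximum = 24.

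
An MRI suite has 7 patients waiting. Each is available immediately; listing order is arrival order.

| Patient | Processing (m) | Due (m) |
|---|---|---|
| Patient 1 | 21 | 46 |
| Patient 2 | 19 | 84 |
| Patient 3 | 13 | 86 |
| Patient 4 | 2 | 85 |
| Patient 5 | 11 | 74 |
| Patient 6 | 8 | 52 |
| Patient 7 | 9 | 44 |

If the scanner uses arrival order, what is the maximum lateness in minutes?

FIFO (arrival order): Patient 1 Patient 2 Patient 3 Patient 4 Patient 5 Patient 6 Patient 7.
Patient 1: 0→21, due 46, lateness -25
Patient 2: 21→40, due 84, lateness -44
Patient 3: 40→53, due 86, lateness -33
Patient 4: 53→55, due 85, lateness -30
Patient 5: 55→66, due 74, lateness -8
Patient 6: 66→74, due 52, lateness 22
Patient 7: 74→83, due 44, lateness 39
Maximum = 39.

39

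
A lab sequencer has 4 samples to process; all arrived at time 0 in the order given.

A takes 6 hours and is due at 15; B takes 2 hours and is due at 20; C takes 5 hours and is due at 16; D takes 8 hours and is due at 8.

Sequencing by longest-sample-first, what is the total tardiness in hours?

LPT (decreasing processing time): D A C B.
D: 0→8, due 8, tardiness 0
A: 8→14, due 15, tardiness 0
C: 14→19, due 16, tardiness 3
B: 19→21, due 20, tardiness 1
Sum = 0+0+3+1 = 4.

4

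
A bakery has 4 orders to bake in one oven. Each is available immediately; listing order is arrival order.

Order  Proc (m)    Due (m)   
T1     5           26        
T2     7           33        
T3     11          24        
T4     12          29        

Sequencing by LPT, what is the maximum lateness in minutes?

LPT (decreasing processing time): T4 T3 T2 T1.
T4: 0→12, due 29, lateness -17
T3: 12→23, due 24, lateness -1
T2: 23→30, due 33, lateness -3
T1: 30→35, due 26, lateness 9
Maximum = 9.

9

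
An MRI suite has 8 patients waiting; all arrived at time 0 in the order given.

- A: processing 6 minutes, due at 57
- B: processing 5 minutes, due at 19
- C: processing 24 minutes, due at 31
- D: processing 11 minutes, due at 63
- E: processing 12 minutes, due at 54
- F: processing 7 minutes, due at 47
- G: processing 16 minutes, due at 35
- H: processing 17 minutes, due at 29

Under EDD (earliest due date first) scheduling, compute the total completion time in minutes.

EDD (increasing due date): B H C G F E A D.
B: 0→5
H: 5→22
C: 22→46
G: 46→62
F: 62→69
E: 69→81
A: 81→87
D: 87→98
Sum = 5+22+46+62+69+81+87+98 = 470.

470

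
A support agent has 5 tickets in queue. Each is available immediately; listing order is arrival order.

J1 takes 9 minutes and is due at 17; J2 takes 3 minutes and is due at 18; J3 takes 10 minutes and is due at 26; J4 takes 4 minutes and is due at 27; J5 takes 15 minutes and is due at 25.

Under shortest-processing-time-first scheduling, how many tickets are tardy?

1

SPT (increasing processing time): J2 J4 J1 J3 J5.
J2: 0→3, due 18, tardiness 0
J4: 3→7, due 27, tardiness 0
J1: 7→16, due 17, tardiness 0
J3: 16→26, due 26, tardiness 0
J5: 26→41, due 25, tardiness 16
Late tickets: 1.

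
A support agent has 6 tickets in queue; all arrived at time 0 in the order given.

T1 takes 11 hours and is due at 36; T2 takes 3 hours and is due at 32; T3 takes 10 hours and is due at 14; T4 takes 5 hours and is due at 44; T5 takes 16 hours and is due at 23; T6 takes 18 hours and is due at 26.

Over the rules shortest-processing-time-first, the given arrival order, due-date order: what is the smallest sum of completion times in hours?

SPT (increasing processing time): T2 T4 T3 T1 T5 T6.
T2: 0→3
T4: 3→8
T3: 8→18
T1: 18→29
T5: 29→45
T6: 45→63
Sum = 3+8+18+29+45+63 = 166.
FIFO (arrival order): T1 T2 T3 T4 T5 T6.
T1: 0→11
T2: 11→14
T3: 14→24
T4: 24→29
T5: 29→45
T6: 45→63
Sum = 11+14+24+29+45+63 = 186.
EDD (increasing due date): T3 T5 T6 T2 T1 T4.
T3: 0→10
T5: 10→26
T6: 26→44
T2: 44→47
T1: 47→58
T4: 58→63
Sum = 10+26+44+47+58+63 = 248.
SPT 166, FIFO 186, EDD 248 → minimum 166.

166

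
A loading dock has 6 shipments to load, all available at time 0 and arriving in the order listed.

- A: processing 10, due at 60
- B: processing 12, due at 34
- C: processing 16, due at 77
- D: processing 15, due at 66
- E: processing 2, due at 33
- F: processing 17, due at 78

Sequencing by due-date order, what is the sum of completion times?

EDD (increasing due date): E B A D C F.
E: 0→2
B: 2→14
A: 14→24
D: 24→39
C: 39→55
F: 55→72
Sum = 2+14+24+39+55+72 = 206.

206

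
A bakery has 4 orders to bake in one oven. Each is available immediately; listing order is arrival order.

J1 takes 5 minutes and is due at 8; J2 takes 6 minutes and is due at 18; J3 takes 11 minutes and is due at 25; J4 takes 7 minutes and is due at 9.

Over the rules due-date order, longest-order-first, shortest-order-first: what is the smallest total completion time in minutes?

63

EDD (increasing due date): J1 J4 J2 J3.
J1: 0→5
J4: 5→12
J2: 12→18
J3: 18→29
Sum = 5+12+18+29 = 64.
LPT (decreasing processing time): J3 J4 J2 J1.
J3: 0→11
J4: 11→18
J2: 18→24
J1: 24→29
Sum = 11+18+24+29 = 82.
SPT (increasing processing time): J1 J2 J4 J3.
J1: 0→5
J2: 5→11
J4: 11→18
J3: 18→29
Sum = 5+11+18+29 = 63.
EDD 64, LPT 82, SPT 63 → minimum 63.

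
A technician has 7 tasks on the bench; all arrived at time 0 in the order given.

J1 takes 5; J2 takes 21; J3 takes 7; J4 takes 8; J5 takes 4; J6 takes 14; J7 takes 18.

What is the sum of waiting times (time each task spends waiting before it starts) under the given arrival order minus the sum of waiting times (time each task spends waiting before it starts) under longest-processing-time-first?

FIFO (arrival order): J1 J2 J3 J4 J5 J6 J7.
J1: waits 0, runs 0→5
J2: waits 5, runs 5→26
J3: waits 26, runs 26→33
J4: waits 33, runs 33→41
J5: waits 41, runs 41→45
J6: waits 45, runs 45→59
J7: waits 59, runs 59→77
Sum = 0+5+26+33+41+45+59 = 209.
LPT (decreasing processing time): J2 J7 J6 J4 J3 J1 J5.
J2: waits 0, runs 0→21
J7: waits 21, runs 21→39
J6: waits 39, runs 39→53
J4: waits 53, runs 53→61
J3: waits 61, runs 61→68
J1: waits 68, runs 68→73
J5: waits 73, runs 73→77
Sum = 0+21+39+53+61+68+73 = 315.
Difference = 209 − 315 = -106.

-106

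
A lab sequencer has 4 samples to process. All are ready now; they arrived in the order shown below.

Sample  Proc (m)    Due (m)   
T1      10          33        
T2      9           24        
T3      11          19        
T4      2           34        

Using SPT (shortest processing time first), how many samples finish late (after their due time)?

1

SPT (increasing processing time): T4 T2 T1 T3.
T4: 0→2, due 34, tardiness 0
T2: 2→11, due 24, tardiness 0
T1: 11→21, due 33, tardiness 0
T3: 21→32, due 19, tardiness 13
Late samples: 1.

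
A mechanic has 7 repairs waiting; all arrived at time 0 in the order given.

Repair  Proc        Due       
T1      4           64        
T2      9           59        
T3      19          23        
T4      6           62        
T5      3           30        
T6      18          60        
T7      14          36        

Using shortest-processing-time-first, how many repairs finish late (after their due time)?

SPT (increasing processing time): T5 T1 T4 T2 T7 T6 T3.
T5: 0→3, due 30, tardiness 0
T1: 3→7, due 64, tardiness 0
T4: 7→13, due 62, tardiness 0
T2: 13→22, due 59, tardiness 0
T7: 22→36, due 36, tardiness 0
T6: 36→54, due 60, tardiness 0
T3: 54→73, due 23, tardiness 50
Late repairs: 1.

1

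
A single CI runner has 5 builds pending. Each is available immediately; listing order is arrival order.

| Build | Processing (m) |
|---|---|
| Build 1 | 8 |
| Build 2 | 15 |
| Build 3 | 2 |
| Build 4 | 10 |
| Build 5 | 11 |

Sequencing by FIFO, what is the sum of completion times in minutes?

137

FIFO (arrival order): Build 1 Build 2 Build 3 Build 4 Build 5.
Build 1: 0→8
Build 2: 8→23
Build 3: 23→25
Build 4: 25→35
Build 5: 35→46
Sum = 8+23+25+35+46 = 137.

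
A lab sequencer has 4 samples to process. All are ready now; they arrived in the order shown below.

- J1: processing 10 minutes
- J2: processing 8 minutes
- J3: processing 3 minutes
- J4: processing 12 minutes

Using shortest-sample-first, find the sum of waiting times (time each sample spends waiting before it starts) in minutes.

SPT (increasing processing time): J3 J2 J1 J4.
J3: waits 0, runs 0→3
J2: waits 3, runs 3→11
J1: waits 11, runs 11→21
J4: waits 21, runs 21→33
Sum = 0+3+11+21 = 35.

35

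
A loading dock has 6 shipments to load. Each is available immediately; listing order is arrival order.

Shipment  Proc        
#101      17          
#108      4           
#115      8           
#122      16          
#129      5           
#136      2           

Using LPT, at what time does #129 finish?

LPT (decreasing processing time): #101 #122 #115 #129 #108 #136.
#101: 0→17
#122: 17→33
#115: 33→41
#129: 41→46

46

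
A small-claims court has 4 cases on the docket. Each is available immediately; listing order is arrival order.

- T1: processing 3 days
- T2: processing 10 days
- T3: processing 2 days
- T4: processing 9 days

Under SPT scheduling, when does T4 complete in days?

SPT (increasing processing time): T3 T1 T4 T2.
T3: 0→2
T1: 2→5
T4: 5→14

14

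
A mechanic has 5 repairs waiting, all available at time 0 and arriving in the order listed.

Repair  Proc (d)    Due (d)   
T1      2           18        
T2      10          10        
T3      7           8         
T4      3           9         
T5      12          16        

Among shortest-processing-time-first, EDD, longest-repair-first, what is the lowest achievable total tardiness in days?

34

SPT (increasing processing time): T1 T4 T3 T2 T5.
T1: 0→2, due 18, tardiness 0
T4: 2→5, due 9, tardiness 0
T3: 5→12, due 8, tardiness 4
T2: 12→22, due 10, tardiness 12
T5: 22→34, due 16, tardiness 18
Sum = 0+0+4+12+18 = 34.
EDD (increasing due date): T3 T4 T2 T5 T1.
T3: 0→7, due 8, tardiness 0
T4: 7→10, due 9, tardiness 1
T2: 10→20, due 10, tardiness 10
T5: 20→32, due 16, tardiness 16
T1: 32→34, due 18, tardiness 16
Sum = 0+1+10+16+16 = 43.
LPT (decreasing processing time): T5 T2 T3 T4 T1.
T5: 0→12, due 16, tardiness 0
T2: 12→22, due 10, tardiness 12
T3: 22→29, due 8, tardiness 21
T4: 29→32, due 9, tardiness 23
T1: 32→34, due 18, tardiness 16
Sum = 0+12+21+23+16 = 72.
SPT 34, EDD 43, LPT 72 → minimum 34.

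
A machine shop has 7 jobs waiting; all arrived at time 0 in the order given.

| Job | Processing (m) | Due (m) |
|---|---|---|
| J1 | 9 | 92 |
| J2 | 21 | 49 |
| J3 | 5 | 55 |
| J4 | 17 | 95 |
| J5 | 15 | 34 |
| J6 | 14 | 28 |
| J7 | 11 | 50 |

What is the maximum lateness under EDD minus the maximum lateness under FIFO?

EDD (increasing due date): J6 J5 J2 J7 J3 J1 J4.
J6: 0→14, due 28, lateness -14
J5: 14→29, due 34, lateness -5
J2: 29→50, due 49, lateness 1
J7: 50→61, due 50, lateness 11
J3: 61→66, due 55, lateness 11
J1: 66→75, due 92, lateness -17
J4: 75→92, due 95, lateness -3
Maximum = 11.
FIFO (arrival order): J1 J2 J3 J4 J5 J6 J7.
J1: 0→9, due 92, lateness -83
J2: 9→30, due 49, lateness -19
J3: 30→35, due 55, lateness -20
J4: 35→52, due 95, lateness -43
J5: 52→67, due 34, lateness 33
J6: 67→81, due 28, lateness 53
J7: 81→92, due 50, lateness 42
Maximum = 53.
Difference = 11 − 53 = -42.

-42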